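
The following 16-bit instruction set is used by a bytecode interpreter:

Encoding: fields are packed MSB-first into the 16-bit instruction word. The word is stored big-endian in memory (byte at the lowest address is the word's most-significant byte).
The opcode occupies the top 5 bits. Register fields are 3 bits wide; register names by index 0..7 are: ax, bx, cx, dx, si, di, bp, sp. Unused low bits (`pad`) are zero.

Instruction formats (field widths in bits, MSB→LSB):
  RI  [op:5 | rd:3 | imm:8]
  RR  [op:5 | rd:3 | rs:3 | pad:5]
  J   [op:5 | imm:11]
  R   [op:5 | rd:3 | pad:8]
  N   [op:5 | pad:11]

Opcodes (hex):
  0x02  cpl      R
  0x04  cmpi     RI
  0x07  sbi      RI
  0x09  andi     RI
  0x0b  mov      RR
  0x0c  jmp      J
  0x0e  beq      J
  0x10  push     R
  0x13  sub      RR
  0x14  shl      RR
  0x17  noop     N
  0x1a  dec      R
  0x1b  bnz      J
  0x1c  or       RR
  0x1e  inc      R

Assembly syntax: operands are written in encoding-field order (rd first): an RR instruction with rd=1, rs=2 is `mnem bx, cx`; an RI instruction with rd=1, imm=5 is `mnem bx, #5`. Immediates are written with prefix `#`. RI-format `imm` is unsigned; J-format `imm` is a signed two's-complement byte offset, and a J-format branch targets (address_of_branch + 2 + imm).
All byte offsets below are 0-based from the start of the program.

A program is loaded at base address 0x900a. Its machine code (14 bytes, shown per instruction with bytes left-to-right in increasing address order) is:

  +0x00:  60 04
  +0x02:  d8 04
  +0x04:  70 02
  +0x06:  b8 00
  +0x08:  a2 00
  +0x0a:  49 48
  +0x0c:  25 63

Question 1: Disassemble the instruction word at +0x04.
beq #2

[04] 70 02 → 0x7002
  top 5b → 0xe → beq [J]
  imm@[10:0]=0x2 ⇒ #2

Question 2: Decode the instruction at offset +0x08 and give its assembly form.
shl cx, ax

off 0x08: read a2 00 as big → 0xa200
  top 5b → 0x14 → shl [RR]
  rd@[10:8]=0x2 ⇒ cx
  rs@[7:5]=0x0 ⇒ ax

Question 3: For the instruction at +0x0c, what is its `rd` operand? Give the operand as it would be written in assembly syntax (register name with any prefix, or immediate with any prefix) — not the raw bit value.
di

+0x0c: 25 63 ⇒ word 0x2563 (big)
  op=0x2563>>11=0x4 ⇒ cmpi (RI)
  [10:8] rd=5 = di
  [7:0] imm=99 = #99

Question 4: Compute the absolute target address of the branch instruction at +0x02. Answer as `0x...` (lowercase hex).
0x9012

[02] d8 04 → 0xd804
  opcode bits[15:11]=0x1b: bnz/J
  [10:0] imm=4 = #4
  target = base 0x900a + off 0x02 + 2 + imm 4 = 0x9012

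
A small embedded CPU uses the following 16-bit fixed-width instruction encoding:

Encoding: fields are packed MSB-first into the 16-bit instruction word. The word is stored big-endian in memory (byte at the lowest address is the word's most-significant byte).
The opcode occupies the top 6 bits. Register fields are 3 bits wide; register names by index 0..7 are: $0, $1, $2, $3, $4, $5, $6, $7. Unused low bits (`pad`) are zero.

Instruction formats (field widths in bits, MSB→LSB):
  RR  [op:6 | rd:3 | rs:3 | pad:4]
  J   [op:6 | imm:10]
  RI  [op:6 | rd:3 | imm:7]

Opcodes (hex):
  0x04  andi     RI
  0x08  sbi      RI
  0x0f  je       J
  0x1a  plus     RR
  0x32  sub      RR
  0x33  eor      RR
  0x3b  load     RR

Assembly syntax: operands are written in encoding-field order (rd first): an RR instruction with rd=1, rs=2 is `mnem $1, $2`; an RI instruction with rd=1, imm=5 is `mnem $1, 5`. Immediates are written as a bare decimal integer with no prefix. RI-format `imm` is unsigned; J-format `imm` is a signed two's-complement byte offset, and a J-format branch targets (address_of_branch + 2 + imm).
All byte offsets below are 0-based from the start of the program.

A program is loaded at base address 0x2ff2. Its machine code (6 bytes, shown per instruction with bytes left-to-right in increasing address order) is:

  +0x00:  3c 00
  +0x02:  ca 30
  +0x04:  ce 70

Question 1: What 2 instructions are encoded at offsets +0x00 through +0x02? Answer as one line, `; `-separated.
@+00  big-endian(3c 00) = 0x3c00
  opcode bits[15:10]=0xf: je/J
  imm@[9:0]=0x0 ⇒ 0
@+02  big-endian(ca 30) = 0xca30
  opcode bits[15:10]=0x32: sub/RR
  rd@[9:7]=0x4 ⇒ $4
  rs@[6:4]=0x3 ⇒ $3

je 0; sub $4, $3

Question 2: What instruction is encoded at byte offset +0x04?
off 0x04: read ce 70 as big → 0xce70
  opcode bits[15:10]=0x33: eor/RR
  rd@[9:7]=0x4 ⇒ $4
  rs@[6:4]=0x7 ⇒ $7

eor $4, $7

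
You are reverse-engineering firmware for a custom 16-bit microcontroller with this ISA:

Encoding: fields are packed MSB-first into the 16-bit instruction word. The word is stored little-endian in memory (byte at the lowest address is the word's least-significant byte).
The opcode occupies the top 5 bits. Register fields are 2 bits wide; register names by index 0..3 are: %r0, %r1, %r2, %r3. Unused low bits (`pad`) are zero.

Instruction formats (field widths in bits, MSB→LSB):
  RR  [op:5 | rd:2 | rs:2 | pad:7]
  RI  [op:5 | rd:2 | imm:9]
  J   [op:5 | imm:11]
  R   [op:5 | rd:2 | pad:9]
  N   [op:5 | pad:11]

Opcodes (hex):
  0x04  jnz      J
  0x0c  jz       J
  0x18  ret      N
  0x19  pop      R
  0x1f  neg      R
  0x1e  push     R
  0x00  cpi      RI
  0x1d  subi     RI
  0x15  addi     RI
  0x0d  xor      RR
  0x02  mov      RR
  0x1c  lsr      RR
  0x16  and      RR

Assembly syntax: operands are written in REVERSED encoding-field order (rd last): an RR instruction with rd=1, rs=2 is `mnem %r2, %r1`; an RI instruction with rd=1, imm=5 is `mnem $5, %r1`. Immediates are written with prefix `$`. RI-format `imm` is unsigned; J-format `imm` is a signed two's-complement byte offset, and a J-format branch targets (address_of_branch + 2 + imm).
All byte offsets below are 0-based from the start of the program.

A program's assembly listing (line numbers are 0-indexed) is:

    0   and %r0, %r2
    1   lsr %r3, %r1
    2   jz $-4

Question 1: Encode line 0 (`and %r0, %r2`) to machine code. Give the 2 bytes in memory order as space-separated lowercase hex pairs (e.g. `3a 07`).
L0: and op=0x16:5|rd=2:2|rs=0:2|pad=0:7 ⇒ 0xb400 ⇒ little 00 b4

00 b4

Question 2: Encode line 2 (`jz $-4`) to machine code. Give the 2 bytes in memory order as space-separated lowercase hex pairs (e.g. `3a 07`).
fc 67

line 2 (jz): pack op=0xc:5|imm=-4:11 = 0x67fc; little→ fc 67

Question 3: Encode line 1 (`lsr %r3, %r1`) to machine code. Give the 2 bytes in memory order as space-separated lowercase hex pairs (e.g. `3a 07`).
1. lsr fields op=0x1c:5|rd=1:2|rs=3:2|pad=0:7 → word e380h → 80 e3

80 e3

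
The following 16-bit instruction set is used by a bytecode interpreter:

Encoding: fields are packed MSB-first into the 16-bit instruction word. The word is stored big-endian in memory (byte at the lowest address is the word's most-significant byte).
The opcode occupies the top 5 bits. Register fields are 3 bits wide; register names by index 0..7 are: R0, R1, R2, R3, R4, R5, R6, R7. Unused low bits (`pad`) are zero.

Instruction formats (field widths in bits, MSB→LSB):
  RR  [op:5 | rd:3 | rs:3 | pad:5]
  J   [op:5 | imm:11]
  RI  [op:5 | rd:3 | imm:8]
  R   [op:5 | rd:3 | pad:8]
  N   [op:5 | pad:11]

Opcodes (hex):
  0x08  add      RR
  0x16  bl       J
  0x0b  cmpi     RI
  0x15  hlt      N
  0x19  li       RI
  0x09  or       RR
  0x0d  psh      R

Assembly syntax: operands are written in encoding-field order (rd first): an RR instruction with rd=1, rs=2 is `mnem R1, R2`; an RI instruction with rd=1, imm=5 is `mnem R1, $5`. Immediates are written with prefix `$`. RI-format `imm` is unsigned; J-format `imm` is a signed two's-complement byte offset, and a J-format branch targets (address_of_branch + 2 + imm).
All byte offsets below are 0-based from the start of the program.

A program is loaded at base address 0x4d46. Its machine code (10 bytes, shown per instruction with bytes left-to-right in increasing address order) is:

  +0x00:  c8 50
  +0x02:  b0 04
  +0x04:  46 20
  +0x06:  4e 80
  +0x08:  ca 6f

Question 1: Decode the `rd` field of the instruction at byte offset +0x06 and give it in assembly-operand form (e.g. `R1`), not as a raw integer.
off 0x06: read 4e 80 as big → 0x4e80
  opcode bits[15:11]=0x9: or/RR
  rd: (w>>8)&0x7=0x6 → R6
  rs: (w>>5)&0x7=0x4 → R4

R6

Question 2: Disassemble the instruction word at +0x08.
li R2, $111

@+08  big-endian(ca 6f) = 0xca6f
  op=0xca6f>>11=0x19 ⇒ li (RI)
  rd: (w>>8)&0x7=0x2 → R2
  imm: (w>>0)&0xff=0x6f → $111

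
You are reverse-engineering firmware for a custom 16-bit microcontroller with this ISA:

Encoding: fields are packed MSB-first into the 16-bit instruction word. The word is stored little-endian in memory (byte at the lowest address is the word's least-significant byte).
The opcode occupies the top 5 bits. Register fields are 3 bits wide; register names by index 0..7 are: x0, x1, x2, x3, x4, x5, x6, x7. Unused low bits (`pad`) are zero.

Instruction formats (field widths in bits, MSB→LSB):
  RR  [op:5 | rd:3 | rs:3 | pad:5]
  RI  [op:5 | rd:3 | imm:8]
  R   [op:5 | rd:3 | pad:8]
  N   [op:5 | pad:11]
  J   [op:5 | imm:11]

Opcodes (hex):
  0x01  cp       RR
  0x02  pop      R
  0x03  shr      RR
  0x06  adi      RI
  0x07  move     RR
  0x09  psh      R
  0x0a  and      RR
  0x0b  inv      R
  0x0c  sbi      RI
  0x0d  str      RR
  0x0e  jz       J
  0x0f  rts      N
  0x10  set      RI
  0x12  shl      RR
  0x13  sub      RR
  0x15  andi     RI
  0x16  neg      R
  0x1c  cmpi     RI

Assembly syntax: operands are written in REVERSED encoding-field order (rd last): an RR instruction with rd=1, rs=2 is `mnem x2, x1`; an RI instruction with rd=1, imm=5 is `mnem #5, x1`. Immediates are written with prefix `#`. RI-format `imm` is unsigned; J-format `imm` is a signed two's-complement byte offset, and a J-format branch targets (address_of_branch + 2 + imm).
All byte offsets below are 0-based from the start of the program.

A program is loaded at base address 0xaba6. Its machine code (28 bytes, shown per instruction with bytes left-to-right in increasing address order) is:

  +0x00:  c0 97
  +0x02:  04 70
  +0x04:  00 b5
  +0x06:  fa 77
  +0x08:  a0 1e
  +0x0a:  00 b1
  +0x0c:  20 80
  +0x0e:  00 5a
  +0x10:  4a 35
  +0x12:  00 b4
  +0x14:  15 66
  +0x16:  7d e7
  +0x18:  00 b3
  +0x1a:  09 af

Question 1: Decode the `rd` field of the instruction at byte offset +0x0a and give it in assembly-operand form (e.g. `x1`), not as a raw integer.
x1

[0a] 00 b1 → 0xb100
  top 5b → 0x16 → neg [R]
  [10:8] rd=1 = x1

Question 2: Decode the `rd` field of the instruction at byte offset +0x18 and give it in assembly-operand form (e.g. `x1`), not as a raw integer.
x3

off 0x18: read 00 b3 as little → 0xb300
  opcode bits[15:11]=0x16: neg/R
  rd: (w>>8)&0x7=0x3 → x3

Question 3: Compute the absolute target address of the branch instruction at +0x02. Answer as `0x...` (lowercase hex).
@+02  little-endian(04 70) = 0x7004
  top 5b → 0xe → jz [J]
  imm@[10:0]=0x4 ⇒ #4
  target = base 0xaba6 + off 0x02 + 2 + imm 4 = 0xabae

0xabae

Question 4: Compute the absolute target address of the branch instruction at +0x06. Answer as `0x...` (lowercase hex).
0xaba8

@+06  little-endian(fa 77) = 0x77fa
  op=0x77fa>>11=0xe ⇒ jz (J)
  imm@[10:0]=0x7fa (s11→-6) ⇒ #-6
  target = base 0xaba6 + off 0x06 + 2 + imm -6 = 0xaba8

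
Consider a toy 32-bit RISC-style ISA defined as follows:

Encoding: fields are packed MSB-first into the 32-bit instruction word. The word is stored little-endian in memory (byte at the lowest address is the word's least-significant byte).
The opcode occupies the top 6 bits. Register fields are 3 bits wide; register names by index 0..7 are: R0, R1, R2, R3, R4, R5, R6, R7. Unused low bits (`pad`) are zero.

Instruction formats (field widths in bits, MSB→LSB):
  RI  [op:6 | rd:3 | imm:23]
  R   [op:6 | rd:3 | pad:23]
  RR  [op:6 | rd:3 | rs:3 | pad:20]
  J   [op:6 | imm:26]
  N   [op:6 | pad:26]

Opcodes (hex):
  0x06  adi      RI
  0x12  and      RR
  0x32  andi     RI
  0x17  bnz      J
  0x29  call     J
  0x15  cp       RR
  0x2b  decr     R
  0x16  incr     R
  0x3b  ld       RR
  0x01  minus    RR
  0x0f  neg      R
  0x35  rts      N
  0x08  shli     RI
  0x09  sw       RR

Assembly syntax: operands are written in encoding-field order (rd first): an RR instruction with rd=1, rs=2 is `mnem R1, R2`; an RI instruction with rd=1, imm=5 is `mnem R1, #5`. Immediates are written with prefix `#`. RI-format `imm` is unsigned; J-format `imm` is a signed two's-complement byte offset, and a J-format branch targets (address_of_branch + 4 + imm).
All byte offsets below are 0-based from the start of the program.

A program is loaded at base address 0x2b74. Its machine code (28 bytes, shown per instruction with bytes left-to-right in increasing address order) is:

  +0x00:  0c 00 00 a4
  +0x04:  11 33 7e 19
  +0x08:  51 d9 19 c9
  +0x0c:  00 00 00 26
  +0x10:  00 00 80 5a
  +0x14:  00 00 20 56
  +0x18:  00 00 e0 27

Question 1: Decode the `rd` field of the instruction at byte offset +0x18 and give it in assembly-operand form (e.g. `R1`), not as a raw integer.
R7

[18] 00 00 e0 27 → 0x27e00000
  opcode bits[31:26]=0x9: sw/RR
  rd: (w>>23)&0x7=0x7 → R7
  rs: (w>>20)&0x7=0x6 → R6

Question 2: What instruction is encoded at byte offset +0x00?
off 0x00: read 0c 00 00 a4 as little → 0xa400000c
  top 6b → 0x29 → call [J]
  imm@[25:0]=0xc ⇒ #12

call #12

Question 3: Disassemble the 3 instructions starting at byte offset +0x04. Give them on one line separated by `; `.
adi R2, #8270609; andi R2, #1694033; sw R4, R0

@+04  little-endian(11 33 7e 19) = 0x197e3311
  opcode bits[31:26]=0x6: adi/RI
  [25:23] rd=2 = R2
  [22:0] imm=8270609 = #8270609
@+08  little-endian(51 d9 19 c9) = 0xc919d951
  opcode bits[31:26]=0x32: andi/RI
  [25:23] rd=2 = R2
  [22:0] imm=1694033 = #1694033
@+0c  little-endian(00 00 00 26) = 0x26000000
  opcode bits[31:26]=0x9: sw/RR
  [25:23] rd=4 = R4
  [22:20] rs=0 = R0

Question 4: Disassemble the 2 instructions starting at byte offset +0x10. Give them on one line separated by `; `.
incr R5; cp R4, R2

off 0x10: read 00 00 80 5a as little → 0x5a800000
  op=0x5a800000>>26=0x16 ⇒ incr (R)
  rd: (w>>23)&0x7=0x5 → R5
off 0x14: read 00 00 20 56 as little → 0x56200000
  op=0x56200000>>26=0x15 ⇒ cp (RR)
  rd: (w>>23)&0x7=0x4 → R4
  rs: (w>>20)&0x7=0x2 → R2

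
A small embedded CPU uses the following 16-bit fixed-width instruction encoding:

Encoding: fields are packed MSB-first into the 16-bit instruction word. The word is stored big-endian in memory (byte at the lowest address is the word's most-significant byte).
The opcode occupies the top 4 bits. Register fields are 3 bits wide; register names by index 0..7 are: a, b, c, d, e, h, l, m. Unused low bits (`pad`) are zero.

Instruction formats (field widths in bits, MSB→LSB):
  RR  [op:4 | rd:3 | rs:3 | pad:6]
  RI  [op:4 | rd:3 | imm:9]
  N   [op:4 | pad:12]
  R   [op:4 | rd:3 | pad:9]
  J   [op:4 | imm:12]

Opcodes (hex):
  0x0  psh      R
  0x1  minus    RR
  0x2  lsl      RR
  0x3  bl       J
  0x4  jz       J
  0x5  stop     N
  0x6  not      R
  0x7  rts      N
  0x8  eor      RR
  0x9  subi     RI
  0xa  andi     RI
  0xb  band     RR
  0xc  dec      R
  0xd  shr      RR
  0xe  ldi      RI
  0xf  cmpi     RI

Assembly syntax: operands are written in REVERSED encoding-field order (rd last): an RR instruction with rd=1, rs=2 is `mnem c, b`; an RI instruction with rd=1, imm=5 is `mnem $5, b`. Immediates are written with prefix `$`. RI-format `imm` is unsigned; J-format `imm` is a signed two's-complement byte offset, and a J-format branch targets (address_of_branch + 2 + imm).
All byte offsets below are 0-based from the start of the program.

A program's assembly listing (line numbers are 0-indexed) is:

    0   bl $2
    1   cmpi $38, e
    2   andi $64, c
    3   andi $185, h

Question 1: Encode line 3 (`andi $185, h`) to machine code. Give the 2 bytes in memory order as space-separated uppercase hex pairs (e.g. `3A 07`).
line 3 (andi): pack op=0xa:4|rd=5:3|imm=185:9 = 0xaab9; big→ aa b9

AA B9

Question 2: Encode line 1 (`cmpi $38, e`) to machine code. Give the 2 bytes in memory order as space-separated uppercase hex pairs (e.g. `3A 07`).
F8 26

line 1 (cmpi): pack op=0xf:4|rd=4:3|imm=38:9 = 0xf826; big→ f8 26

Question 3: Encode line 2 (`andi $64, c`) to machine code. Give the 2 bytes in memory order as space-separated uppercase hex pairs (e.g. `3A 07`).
A4 40

2. andi fields op=0xa:4|rd=2:3|imm=64:9 → word a440h → a4 40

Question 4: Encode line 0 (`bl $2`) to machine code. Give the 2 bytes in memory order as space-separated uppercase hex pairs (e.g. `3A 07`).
30 02

line 0 (bl): pack op=0x3:4|imm=2:12 = 0x3002; big→ 30 02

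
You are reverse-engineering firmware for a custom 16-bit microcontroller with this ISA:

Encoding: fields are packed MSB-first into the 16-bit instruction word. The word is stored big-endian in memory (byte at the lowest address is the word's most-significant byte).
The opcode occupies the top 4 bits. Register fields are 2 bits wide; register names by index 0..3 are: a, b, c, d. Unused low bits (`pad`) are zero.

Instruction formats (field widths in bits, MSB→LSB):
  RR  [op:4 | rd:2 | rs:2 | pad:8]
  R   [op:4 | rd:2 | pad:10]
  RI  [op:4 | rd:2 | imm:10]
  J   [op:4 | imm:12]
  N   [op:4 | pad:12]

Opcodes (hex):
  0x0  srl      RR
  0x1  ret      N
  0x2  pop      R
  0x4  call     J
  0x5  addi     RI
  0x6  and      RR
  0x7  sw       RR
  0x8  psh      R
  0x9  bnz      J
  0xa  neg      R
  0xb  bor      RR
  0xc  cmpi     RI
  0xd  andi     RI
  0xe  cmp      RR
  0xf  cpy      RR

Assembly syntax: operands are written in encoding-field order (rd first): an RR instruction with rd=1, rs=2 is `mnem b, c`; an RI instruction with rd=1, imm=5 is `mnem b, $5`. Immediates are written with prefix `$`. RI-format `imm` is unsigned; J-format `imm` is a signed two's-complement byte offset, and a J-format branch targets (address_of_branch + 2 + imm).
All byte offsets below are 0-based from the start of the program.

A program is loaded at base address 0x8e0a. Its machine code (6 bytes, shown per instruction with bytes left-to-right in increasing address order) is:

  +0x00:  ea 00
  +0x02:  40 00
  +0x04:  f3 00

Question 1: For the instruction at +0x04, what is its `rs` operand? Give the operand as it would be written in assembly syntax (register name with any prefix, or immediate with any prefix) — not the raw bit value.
+0x04: f3 00 ⇒ word 0xf300 (big)
  opcode bits[15:12]=0xf: cpy/RR
  rd@[11:10]=0x0 ⇒ a
  rs@[9:8]=0x3 ⇒ d

d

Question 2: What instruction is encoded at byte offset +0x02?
[02] 40 00 → 0x4000
  op=0x4000>>12=0x4 ⇒ call (J)
  [11:0] imm=0 = $0

call $0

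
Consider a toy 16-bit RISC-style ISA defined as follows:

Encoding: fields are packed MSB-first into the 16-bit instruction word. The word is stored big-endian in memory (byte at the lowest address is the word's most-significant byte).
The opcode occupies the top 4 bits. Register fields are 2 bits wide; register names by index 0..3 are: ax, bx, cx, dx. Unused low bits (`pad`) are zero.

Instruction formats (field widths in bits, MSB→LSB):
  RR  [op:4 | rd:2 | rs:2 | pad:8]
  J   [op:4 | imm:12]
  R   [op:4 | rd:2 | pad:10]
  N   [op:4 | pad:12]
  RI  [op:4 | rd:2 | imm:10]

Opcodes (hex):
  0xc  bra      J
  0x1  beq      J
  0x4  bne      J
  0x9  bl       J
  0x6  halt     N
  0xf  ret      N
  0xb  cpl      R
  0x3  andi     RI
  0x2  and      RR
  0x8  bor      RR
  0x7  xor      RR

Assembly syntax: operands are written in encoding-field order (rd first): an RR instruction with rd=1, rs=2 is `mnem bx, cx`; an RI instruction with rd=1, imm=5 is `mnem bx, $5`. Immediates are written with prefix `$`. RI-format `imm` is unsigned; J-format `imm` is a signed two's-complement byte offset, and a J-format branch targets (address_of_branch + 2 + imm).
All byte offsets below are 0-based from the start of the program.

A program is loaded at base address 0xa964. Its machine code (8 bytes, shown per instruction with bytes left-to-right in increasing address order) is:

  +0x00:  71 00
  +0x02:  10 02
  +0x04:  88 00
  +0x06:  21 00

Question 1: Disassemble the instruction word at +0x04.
@+04  big-endian(88 00) = 0x8800
  opcode bits[15:12]=0x8: bor/RR
  rd: (w>>10)&0x3=0x2 → cx
  rs: (w>>8)&0x3=0x0 → ax

bor cx, ax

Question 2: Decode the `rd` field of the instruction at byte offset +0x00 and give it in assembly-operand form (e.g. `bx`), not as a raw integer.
off 0x00: read 71 00 as big → 0x7100
  top 4b → 0x7 → xor [RR]
  rd: (w>>10)&0x3=0x0 → ax
  rs: (w>>8)&0x3=0x1 → bx

ax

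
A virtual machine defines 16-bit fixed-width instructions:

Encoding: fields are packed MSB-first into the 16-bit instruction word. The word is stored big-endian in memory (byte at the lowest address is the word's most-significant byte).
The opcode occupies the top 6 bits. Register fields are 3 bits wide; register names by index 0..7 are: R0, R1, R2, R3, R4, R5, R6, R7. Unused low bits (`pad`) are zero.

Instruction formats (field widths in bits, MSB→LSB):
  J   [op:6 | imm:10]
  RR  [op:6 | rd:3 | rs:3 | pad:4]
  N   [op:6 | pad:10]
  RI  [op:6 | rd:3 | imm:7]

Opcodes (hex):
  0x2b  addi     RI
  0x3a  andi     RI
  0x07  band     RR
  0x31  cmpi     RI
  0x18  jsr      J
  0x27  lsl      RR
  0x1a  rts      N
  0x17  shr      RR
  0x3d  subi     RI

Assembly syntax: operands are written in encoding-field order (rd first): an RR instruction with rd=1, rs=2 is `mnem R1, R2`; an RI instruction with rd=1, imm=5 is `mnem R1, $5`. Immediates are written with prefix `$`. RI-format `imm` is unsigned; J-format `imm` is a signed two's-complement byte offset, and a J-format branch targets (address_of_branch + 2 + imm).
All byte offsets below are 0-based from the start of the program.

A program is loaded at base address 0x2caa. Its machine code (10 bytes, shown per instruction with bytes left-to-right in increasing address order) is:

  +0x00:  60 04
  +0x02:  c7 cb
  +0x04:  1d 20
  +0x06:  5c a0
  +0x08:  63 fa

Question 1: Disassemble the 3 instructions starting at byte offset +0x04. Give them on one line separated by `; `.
off 0x04: read 1d 20 as big → 0x1d20
  top 6b → 0x7 → band [RR]
  rd@[9:7]=0x2 ⇒ R2
  rs@[6:4]=0x2 ⇒ R2
off 0x06: read 5c a0 as big → 0x5ca0
  top 6b → 0x17 → shr [RR]
  rd@[9:7]=0x1 ⇒ R1
  rs@[6:4]=0x2 ⇒ R2
off 0x08: read 63 fa as big → 0x63fa
  top 6b → 0x18 → jsr [J]
  imm@[9:0]=0x3fa (s10→-6) ⇒ $-6

band R2, R2; shr R1, R2; jsr $-6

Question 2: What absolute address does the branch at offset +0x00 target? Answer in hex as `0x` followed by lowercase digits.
+0x00: 60 04 ⇒ word 0x6004 (big)
  opcode bits[15:10]=0x18: jsr/J
  imm@[9:0]=0x4 ⇒ $4
  target = base 0x2caa + off 0x00 + 2 + imm 4 = 0x2cb0

0x2cb0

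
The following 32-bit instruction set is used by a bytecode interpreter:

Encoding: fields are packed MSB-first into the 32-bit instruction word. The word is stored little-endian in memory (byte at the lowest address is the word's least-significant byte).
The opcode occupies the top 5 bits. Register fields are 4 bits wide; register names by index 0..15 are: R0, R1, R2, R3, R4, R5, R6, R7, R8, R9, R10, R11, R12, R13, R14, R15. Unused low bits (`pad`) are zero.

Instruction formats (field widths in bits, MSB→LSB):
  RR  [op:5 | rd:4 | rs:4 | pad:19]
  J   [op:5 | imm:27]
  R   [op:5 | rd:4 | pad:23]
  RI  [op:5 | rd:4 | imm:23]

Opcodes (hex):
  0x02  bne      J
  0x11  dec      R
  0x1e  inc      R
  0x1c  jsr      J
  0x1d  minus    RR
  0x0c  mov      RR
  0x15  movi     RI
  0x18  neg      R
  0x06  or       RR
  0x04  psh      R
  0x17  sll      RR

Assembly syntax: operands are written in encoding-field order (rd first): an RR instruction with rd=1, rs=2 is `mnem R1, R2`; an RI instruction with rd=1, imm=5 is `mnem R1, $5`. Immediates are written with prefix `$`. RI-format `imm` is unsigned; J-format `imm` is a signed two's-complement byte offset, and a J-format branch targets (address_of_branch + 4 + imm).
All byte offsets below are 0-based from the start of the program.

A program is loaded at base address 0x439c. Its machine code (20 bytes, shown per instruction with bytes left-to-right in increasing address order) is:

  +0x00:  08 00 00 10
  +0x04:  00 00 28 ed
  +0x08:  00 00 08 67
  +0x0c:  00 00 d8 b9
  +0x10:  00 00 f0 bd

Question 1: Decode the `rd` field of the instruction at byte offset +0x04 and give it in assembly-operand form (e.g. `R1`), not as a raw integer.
R10

off 0x04: read 00 00 28 ed as little → 0xed280000
  top 5b → 0x1d → minus [RR]
  rd: (w>>23)&0xf=0xa → R10
  rs: (w>>19)&0xf=0x5 → R5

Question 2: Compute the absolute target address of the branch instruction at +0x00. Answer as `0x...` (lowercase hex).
0x43a8

+0x00: 08 00 00 10 ⇒ word 0x10000008 (little)
  op=0x10000008>>27=0x2 ⇒ bne (J)
  imm: (w>>0)&0x7ffffff=0x8 → $8
  target = base 0x439c + off 0x00 + 4 + imm 8 = 0x43a8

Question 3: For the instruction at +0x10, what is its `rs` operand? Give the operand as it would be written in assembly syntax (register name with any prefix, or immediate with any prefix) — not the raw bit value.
+0x10: 00 00 f0 bd ⇒ word 0xbdf00000 (little)
  top 5b → 0x17 → sll [RR]
  rd: (w>>23)&0xf=0xb → R11
  rs: (w>>19)&0xf=0xe → R14

R14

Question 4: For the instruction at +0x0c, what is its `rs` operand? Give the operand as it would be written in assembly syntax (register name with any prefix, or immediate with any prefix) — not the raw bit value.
off 0x0c: read 00 00 d8 b9 as little → 0xb9d80000
  op=0xb9d80000>>27=0x17 ⇒ sll (RR)
  rd: (w>>23)&0xf=0x3 → R3
  rs: (w>>19)&0xf=0xb → R11

R11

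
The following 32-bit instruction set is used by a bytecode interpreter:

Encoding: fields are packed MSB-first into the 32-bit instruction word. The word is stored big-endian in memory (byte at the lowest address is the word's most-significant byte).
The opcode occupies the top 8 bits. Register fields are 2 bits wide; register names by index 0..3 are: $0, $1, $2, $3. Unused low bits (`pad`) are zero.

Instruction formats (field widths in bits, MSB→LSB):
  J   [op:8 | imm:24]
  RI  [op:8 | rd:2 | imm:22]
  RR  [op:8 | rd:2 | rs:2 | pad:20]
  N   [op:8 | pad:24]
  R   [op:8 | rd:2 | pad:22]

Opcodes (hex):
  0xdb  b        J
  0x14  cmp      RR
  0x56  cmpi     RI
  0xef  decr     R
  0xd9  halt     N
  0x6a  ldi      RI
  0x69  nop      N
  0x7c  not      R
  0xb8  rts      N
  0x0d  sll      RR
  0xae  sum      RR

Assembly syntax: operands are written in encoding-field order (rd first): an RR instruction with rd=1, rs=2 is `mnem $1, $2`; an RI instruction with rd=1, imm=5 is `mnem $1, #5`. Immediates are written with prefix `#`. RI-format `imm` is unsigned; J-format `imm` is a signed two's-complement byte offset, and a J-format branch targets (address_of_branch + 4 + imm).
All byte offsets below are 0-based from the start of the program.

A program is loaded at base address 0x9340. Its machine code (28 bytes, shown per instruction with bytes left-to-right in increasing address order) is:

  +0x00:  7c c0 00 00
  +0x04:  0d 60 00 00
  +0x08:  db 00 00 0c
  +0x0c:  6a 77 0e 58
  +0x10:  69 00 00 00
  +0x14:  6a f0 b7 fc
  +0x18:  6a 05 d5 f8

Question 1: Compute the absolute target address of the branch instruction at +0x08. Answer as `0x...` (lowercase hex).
0x9358

off 0x08: read db 00 00 0c as big → 0xdb00000c
  top 8b → 0xdb → b [J]
  [23:0] imm=12 = #12
  target = base 0x9340 + off 0x08 + 4 + imm 12 = 0x9358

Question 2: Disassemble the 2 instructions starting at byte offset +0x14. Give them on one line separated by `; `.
+0x14: 6a f0 b7 fc ⇒ word 0x6af0b7fc (big)
  opcode bits[31:24]=0x6a: ldi/RI
  [23:22] rd=3 = $3
  [21:0] imm=3192828 = #3192828
+0x18: 6a 05 d5 f8 ⇒ word 0x6a05d5f8 (big)
  opcode bits[31:24]=0x6a: ldi/RI
  [23:22] rd=0 = $0
  [21:0] imm=382456 = #382456

ldi $3, #3192828; ldi $0, #382456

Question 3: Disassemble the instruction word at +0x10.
@+10  big-endian(69 00 00 00) = 0x69000000
  opcode bits[31:24]=0x69: nop/N

nop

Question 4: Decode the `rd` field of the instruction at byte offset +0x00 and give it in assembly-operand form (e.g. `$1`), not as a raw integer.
@+00  big-endian(7c c0 00 00) = 0x7cc00000
  top 8b → 0x7c → not [R]
  rd@[23:22]=0x3 ⇒ $3

$3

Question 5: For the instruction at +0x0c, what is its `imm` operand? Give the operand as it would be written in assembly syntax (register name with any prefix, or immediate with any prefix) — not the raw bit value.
#3608152

off 0x0c: read 6a 77 0e 58 as big → 0x6a770e58
  top 8b → 0x6a → ldi [RI]
  [23:22] rd=1 = $1
  [21:0] imm=3608152 = #3608152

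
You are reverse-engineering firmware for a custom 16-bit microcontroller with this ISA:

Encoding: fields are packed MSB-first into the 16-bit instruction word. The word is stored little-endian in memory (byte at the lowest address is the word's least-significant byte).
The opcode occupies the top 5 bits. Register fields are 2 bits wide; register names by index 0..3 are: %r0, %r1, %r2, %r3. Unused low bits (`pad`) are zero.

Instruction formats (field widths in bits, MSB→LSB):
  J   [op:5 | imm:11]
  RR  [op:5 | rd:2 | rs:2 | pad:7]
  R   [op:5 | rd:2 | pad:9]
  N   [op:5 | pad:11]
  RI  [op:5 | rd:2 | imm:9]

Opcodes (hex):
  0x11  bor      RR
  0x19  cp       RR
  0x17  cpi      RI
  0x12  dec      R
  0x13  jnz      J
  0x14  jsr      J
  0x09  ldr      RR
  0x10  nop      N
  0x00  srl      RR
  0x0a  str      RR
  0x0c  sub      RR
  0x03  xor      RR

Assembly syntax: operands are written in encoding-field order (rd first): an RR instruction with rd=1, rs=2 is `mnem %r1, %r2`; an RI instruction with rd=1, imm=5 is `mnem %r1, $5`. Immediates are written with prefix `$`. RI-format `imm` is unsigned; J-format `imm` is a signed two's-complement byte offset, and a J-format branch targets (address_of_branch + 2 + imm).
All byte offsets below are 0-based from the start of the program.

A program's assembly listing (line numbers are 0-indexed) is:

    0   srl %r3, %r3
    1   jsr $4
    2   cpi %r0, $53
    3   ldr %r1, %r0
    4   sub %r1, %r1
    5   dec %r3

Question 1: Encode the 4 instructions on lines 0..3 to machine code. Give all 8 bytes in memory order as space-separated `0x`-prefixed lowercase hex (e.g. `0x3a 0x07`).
0x80 0x07 0x04 0xa0 0x35 0xb8 0x00 0x4a

line 0 (srl): pack op=0x0:5|rd=3:2|rs=3:2|pad=0:7 = 0x0780; little→ 80 07
line 1 (jsr): pack op=0x14:5|imm=4:11 = 0xa004; little→ 04 a0
line 2 (cpi): pack op=0x17:5|rd=0:2|imm=53:9 = 0xb835; little→ 35 b8
line 3 (ldr): pack op=0x9:5|rd=1:2|rs=0:2|pad=0:7 = 0x4a00; little→ 00 4a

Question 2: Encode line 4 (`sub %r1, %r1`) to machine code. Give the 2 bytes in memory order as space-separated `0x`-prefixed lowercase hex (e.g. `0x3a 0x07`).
L4: sub op=0xc:5|rd=1:2|rs=1:2|pad=0:7 ⇒ 0x6280 ⇒ little 80 62

0x80 0x62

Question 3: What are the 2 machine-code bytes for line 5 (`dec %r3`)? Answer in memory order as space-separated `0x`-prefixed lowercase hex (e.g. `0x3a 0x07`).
0x00 0x96

line 5 (dec): pack op=0x12:5|rd=3:2|pad=0:9 = 0x9600; little→ 00 96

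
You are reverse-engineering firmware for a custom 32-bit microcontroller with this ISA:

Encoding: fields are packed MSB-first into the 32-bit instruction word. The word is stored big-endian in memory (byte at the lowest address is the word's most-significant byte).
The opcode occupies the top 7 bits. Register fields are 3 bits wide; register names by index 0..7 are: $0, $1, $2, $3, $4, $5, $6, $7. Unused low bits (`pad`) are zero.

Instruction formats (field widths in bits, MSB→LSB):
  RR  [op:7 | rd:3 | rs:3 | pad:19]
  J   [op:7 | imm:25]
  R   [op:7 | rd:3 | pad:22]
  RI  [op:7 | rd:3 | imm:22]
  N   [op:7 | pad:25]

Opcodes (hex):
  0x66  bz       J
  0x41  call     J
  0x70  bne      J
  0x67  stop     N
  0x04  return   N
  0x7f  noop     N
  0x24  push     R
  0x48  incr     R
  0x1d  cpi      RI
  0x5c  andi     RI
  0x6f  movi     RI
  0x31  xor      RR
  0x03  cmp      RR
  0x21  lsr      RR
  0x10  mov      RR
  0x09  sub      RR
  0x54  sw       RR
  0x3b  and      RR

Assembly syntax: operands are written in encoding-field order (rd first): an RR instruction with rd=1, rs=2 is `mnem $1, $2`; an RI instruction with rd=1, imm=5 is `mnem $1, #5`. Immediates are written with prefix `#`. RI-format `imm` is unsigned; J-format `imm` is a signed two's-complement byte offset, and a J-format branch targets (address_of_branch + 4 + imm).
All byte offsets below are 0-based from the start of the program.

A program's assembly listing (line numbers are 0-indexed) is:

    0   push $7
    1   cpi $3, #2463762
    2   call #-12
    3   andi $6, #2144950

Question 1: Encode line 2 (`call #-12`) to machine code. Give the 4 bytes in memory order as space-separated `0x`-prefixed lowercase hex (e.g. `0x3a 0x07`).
2. call fields op=0x41:7|imm=-12:25 → word 83fffff4h → 83 ff ff f4

0x83 0xff 0xff 0xf4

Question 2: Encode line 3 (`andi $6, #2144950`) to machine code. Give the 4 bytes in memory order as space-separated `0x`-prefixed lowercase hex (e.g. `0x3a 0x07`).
3. andi fields op=0x5c:7|rd=6:3|imm=2144950:22 → word b9a0bab6h → b9 a0 ba b6

0xb9 0xa0 0xba 0xb6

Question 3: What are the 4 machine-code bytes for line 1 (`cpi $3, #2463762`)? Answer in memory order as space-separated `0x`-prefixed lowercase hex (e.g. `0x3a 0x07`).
line 1 (cpi): pack op=0x1d:7|rd=3:3|imm=2463762:22 = 0x3ae59812; big→ 3a e5 98 12

0x3a 0xe5 0x98 0x12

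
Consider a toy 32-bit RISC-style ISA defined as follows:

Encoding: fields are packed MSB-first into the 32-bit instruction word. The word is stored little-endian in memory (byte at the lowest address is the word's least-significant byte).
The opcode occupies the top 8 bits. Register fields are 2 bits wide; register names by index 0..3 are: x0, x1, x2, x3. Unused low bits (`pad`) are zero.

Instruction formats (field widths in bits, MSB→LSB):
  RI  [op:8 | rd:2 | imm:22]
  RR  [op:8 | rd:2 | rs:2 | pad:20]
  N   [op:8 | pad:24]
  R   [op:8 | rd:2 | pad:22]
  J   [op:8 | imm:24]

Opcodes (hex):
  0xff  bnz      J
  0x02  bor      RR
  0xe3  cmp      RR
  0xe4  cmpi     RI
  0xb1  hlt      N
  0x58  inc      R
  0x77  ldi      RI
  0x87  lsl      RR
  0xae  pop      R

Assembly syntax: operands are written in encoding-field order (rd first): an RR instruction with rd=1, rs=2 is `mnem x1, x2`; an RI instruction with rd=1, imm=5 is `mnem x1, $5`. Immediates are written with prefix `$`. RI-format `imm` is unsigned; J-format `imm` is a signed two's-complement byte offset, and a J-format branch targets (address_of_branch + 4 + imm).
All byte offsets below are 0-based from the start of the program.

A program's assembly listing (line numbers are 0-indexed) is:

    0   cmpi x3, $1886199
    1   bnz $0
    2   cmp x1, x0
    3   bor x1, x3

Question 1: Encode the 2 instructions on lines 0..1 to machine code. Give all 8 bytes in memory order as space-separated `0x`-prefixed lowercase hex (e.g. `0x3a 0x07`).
0xf7 0xc7 0xdc 0xe4 0x00 0x00 0x00 0xff

line 0 (cmpi): pack op=0xe4:8|rd=3:2|imm=1886199:22 = 0xe4dcc7f7; little→ f7 c7 dc e4
line 1 (bnz): pack op=0xff:8|imm=0:24 = 0xff000000; little→ 00 00 00 ff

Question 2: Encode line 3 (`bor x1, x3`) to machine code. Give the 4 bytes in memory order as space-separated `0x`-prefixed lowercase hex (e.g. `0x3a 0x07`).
0x00 0x00 0x70 0x02

line 3 (bor): pack op=0x2:8|rd=1:2|rs=3:2|pad=0:20 = 0x02700000; little→ 00 00 70 02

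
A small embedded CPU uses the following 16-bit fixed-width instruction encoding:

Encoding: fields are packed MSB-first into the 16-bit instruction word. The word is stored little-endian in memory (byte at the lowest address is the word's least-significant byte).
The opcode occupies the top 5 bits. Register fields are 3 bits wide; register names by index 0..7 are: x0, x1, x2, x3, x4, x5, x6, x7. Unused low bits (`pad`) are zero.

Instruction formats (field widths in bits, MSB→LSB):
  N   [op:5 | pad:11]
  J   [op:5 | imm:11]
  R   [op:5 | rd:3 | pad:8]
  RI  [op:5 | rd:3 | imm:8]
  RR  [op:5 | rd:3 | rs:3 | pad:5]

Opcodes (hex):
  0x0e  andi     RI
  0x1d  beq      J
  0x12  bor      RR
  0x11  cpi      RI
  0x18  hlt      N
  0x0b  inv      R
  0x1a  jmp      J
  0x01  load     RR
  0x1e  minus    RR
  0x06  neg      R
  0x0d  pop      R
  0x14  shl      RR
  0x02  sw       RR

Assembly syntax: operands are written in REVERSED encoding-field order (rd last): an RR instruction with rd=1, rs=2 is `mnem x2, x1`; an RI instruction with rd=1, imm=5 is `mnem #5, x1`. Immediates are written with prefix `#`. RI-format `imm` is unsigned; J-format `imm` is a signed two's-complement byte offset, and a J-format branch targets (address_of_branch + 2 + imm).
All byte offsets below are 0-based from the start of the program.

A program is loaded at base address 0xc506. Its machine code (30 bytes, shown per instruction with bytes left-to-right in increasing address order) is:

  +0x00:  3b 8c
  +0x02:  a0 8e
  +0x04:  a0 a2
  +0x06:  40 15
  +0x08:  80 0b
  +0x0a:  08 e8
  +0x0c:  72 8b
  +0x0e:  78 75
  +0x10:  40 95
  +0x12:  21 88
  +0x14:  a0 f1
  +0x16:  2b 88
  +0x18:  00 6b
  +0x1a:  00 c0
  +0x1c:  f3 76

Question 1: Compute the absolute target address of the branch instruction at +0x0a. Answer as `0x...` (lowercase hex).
0xc51a

@+0a  little-endian(08 e8) = 0xe808
  op=0xe808>>11=0x1d ⇒ beq (J)
  imm@[10:0]=0x8 ⇒ #8
  target = base 0xc506 + off 0x0a + 2 + imm 8 = 0xc51a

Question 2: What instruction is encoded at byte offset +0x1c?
+0x1c: f3 76 ⇒ word 0x76f3 (little)
  opcode bits[15:11]=0xe: andi/RI
  rd@[10:8]=0x6 ⇒ x6
  imm@[7:0]=0xf3 ⇒ #243

andi #243, x6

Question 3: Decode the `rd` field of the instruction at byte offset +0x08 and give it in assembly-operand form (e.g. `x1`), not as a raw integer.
+0x08: 80 0b ⇒ word 0x0b80 (little)
  top 5b → 0x1 → load [RR]
  [10:8] rd=3 = x3
  [7:5] rs=4 = x4

x3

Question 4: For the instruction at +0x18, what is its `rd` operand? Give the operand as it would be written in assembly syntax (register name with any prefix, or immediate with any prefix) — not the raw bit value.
x3

off 0x18: read 00 6b as little → 0x6b00
  opcode bits[15:11]=0xd: pop/R
  rd: (w>>8)&0x7=0x3 → x3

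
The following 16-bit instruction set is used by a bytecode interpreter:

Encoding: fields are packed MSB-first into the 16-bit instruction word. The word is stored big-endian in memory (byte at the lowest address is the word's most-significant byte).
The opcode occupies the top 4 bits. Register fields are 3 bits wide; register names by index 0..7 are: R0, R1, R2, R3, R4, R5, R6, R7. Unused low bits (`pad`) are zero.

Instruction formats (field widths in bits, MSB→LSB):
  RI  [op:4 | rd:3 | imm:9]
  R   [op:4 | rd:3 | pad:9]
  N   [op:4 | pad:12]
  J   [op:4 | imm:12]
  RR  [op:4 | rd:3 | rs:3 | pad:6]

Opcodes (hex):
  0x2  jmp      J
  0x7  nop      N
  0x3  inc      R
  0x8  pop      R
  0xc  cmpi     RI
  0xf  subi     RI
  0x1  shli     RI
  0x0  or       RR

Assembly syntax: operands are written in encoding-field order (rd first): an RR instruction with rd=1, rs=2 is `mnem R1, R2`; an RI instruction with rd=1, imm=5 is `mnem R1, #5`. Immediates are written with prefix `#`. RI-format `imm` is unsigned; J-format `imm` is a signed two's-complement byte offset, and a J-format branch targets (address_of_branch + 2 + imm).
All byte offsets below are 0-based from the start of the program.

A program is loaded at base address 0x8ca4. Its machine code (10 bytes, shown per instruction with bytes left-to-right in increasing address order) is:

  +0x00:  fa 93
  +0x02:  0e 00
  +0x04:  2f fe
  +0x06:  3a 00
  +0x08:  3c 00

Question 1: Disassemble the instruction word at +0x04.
off 0x04: read 2f fe as big → 0x2ffe
  top 4b → 0x2 → jmp [J]
  [11:0] imm=4094 (s12→-2) = #-2

jmp #-2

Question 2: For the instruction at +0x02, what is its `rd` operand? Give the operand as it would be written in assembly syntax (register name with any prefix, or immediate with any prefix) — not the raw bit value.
off 0x02: read 0e 00 as big → 0x0e00
  op=0x0e00>>12=0x0 ⇒ or (RR)
  [11:9] rd=7 = R7
  [8:6] rs=0 = R0

R7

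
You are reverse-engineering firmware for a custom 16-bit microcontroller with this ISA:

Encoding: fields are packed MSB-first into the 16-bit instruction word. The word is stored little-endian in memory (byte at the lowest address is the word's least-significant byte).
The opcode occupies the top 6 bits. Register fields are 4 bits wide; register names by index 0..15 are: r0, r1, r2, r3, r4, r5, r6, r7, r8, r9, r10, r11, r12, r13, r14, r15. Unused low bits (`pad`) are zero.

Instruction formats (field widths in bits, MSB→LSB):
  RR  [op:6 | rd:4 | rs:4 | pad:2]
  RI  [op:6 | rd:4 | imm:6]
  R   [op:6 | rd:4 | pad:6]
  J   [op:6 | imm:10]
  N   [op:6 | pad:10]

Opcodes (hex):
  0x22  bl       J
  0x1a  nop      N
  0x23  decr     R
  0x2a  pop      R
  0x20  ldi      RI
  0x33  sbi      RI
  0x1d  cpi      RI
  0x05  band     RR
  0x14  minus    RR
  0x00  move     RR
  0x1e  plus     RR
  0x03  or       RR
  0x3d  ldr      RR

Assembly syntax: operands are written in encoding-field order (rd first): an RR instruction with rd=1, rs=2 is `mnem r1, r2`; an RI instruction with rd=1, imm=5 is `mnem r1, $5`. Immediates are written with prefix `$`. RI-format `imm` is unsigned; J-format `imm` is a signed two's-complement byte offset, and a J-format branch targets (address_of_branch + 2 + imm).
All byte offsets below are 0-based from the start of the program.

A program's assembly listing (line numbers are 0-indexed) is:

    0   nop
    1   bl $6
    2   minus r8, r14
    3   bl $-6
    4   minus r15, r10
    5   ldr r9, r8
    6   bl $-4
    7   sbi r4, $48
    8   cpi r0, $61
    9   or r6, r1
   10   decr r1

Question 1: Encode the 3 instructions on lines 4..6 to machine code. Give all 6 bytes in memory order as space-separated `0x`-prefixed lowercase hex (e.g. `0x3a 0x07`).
0xe8 0x53 0x60 0xf6 0xfc 0x8b

L4: minus op=0x14:6|rd=15:4|rs=10:4|pad=0:2 ⇒ 0x53e8 ⇒ little e8 53
L5: ldr op=0x3d:6|rd=9:4|rs=8:4|pad=0:2 ⇒ 0xf660 ⇒ little 60 f6
L6: bl op=0x22:6|imm=-4:10 ⇒ 0x8bfc ⇒ little fc 8b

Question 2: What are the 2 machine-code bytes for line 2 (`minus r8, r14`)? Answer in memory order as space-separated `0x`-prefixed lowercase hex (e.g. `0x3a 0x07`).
L2: minus op=0x14:6|rd=8:4|rs=14:4|pad=0:2 ⇒ 0x5238 ⇒ little 38 52

0x38 0x52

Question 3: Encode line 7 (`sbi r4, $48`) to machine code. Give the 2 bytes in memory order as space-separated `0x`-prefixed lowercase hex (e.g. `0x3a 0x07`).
line 7 (sbi): pack op=0x33:6|rd=4:4|imm=48:6 = 0xcd30; little→ 30 cd

0x30 0xcd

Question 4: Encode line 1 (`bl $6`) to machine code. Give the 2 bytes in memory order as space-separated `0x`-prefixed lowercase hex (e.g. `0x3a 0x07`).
L1: bl op=0x22:6|imm=6:10 ⇒ 0x8806 ⇒ little 06 88

0x06 0x88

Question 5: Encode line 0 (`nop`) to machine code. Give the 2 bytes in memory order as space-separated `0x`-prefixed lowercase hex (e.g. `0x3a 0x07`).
0. nop fields op=0x1a:6|pad=0:10 → word 6800h → 00 68

0x00 0x68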